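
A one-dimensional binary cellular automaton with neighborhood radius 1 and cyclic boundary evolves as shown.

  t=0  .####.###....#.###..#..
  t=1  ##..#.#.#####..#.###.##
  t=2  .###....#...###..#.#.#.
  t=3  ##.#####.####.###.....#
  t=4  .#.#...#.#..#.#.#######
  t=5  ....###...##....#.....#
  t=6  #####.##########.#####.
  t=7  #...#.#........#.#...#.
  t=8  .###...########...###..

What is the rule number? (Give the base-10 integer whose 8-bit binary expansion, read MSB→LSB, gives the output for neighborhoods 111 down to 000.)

  ###|.  b7=0 t=0,i=2
  ##.|#  b6=1 t=0,i=4
  #.#|.  b5=0 t=0,i=5
  #..|#  b4=1 t=0,i=9
  .##|#  b3=1 t=0,i=1
  .#.|.  b2=0 t=0,i=13
  ..#|#  b1=1 t=0,i=0
  ...|#  b0=1 t=0,i=10
  bits 01011011 = 91

91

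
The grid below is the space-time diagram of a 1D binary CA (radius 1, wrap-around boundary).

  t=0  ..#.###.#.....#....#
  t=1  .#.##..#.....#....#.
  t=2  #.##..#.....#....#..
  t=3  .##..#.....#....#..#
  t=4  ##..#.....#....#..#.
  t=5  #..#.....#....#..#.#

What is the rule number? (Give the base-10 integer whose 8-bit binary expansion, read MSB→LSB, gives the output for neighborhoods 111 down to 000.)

42

  [7] ### => .  t=0,i=5
  [6] ##. => .  t=0,i=6
  [5] #.# => #  t=0,i=3
  [4] #.. => .  t=0,i=0
  [3] .## => #  t=0,i=4
  [2] .#. => .  t=0,i=2
  [1] ..# => #  t=0,i=1
  [0] ... => .  t=0,i=10
  bits 00101010 = 42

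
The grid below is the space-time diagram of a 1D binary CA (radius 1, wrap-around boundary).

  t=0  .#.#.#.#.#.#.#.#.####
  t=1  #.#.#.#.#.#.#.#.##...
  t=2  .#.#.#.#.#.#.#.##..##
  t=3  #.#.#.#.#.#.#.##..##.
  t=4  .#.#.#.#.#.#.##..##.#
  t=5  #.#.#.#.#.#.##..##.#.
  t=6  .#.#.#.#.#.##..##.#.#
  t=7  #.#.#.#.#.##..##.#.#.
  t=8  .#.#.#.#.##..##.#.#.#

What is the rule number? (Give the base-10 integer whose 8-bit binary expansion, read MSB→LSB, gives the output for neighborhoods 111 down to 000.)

43

  nb ###: next=.  (t=0,i=18, bit7=0)
  nb ##.: next=.  (t=0,i=20, bit6=0)
  nb #.#: next=#  (t=0,i=0, bit5=1)
  nb #..: next=.  (t=1,i=18, bit4=0)
  nb .##: next=#  (t=0,i=17, bit3=1)
  nb .#.: next=.  (t=0,i=1, bit2=0)
  nb ..#: next=#  (t=1,i=20, bit1=1)
  nb ...: next=#  (t=1,i=19, bit0=1)
  bits 00101011 = 43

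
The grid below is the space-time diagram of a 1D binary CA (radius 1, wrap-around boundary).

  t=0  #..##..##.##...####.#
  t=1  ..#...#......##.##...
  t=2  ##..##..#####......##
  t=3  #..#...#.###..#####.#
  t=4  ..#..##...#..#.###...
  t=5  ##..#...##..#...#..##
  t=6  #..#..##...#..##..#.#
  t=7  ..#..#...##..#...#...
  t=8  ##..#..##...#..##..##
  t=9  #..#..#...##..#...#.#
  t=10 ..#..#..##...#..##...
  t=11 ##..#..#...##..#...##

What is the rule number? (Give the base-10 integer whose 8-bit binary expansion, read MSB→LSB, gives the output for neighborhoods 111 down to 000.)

131

  ### -> #   bit 7 = 1  t=0,i=16
  ##. -> .   bit 6 = 0  t=0,i=0
  #.# -> .   bit 5 = 0  t=0,i=9
  #.. -> .   bit 4 = 0  t=0,i=1
  .## -> .   bit 3 = 0  t=0,i=3
  .#. -> .   bit 2 = 0  t=1,i=2
  ..# -> #   bit 1 = 1  t=0,i=2
  ... -> #   bit 0 = 1  t=0,i=13
  bits 10000011 = 131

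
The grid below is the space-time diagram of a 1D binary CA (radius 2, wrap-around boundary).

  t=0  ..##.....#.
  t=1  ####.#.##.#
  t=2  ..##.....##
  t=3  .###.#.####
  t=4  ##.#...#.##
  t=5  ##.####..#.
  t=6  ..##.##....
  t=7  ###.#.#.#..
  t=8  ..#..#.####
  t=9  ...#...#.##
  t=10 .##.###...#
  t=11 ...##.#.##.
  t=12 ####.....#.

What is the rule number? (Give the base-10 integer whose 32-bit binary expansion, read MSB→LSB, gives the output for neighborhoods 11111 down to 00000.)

2023429966

  ##### -> .   bit 31 = 0  t=1,i=1
  ####. -> #   bit 30 = 1  t=1,i=2
  ###.# -> #   bit 29 = 1  t=1,i=3
  ###.. -> #   bit 28 = 1  t=5,i=6
  ##.## -> #   bit 27 = 1  t=1,i=9
  ##.#. -> .   bit 26 = 0  t=1,i=4
  ##..# -> .   bit 25 = 0  t=2,i=0
  ##... -> .   bit 24 = 0  t=0,i=4
  #.### -> #   bit 23 = 1  t=1,i=10
  #.##. -> .   bit 22 = 0  t=1,i=7
  #.#.# -> .   bit 21 = 0  t=1,i=5
  #.#.. -> #   bit 20 = 1  t=4,i=3
  #..## -> #   bit 19 = 1  t=2,i=1
  #..#. -> .   bit 18 = 0  t=5,i=8
  #...# -> #   bit 17 = 1  t=0,i=0
  #.... -> #   bit 16 = 1  t=0,i=5
  .#### -> .   bit 15 = 0  t=1,i=0
  .###. -> .   bit 14 = 0  t=3,i=2
  .##.# -> .   bit 13 = 0  t=1,i=8
  .##.. -> #   bit 12 = 1  t=0,i=3
  .#.## -> .   bit 11 = 0  t=1,i=6
  .#.#. -> #   bit 10 = 1  t=7,i=5
  .#..# -> #   bit 9 = 1  t=7,i=9
  .#... -> #   bit 8 = 1  t=0,i=10
  ..### -> .   bit 7 = 0  t=7,i=0
  ..##. -> #   bit 6 = 1  t=0,i=2
  ..#.# -> .   bit 5 = 0  t=4,i=7
  ..#.. -> .   bit 4 = 0  t=0,i=9
  ...## -> #   bit 3 = 1  t=0,i=1
  ...#. -> #   bit 2 = 1  t=0,i=8
  ....# -> #   bit 1 = 1  t=0,i=7
  ..... -> .   bit 0 = 0  t=0,i=6
  bits 01111000100110110001011101001110 = 2023429966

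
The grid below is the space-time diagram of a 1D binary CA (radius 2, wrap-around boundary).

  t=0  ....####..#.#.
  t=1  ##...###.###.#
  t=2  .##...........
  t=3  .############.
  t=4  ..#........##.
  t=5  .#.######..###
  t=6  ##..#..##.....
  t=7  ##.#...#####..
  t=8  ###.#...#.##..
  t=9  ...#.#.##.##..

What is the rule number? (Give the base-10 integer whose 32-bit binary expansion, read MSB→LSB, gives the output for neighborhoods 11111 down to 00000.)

  ##### -> .   bit 31 = 0  t=3,i=3
  ####. -> #   bit 30 = 1  t=0,i=6
  ###.# -> .   bit 29 = 0  t=1,i=7
  ###.. -> #   bit 28 = 1  t=0,i=7
  ##.## -> .   bit 27 = 0  t=1,i=8
  ##.#. -> #   bit 26 = 1  t=5,i=0
  ##..# -> .   bit 25 = 0  t=0,i=8
  ##... -> #   bit 24 = 1  t=1,i=2
  #.### -> .   bit 23 = 0  t=1,i=9
  #.##. -> #   bit 22 = 1  t=8,i=10
  #.#.# -> #   bit 21 = 1  t=5,i=1
  #.#.. -> .   bit 20 = 0  t=0,i=12
  #..## -> .   bit 19 = 0  t=3,i=0
  #..#. -> #   bit 18 = 1  t=0,i=9
  #...# -> .   bit 17 = 0  t=1,i=3
  #.... -> #   bit 16 = 1  t=0,i=0
  .#### -> #   bit 15 = 1  t=0,i=5
  .###. -> .   bit 14 = 0  t=1,i=0
  .##.# -> #   bit 13 = 1  t=7,i=1
  .##.. -> #   bit 12 = 1  t=2,i=2
  .#.## -> .   bit 11 = 0  t=5,i=2
  .#.#. -> #   bit 10 = 1  t=0,i=11
  .#..# -> .   bit 9 = 0  t=6,i=5
  .#... -> #   bit 8 = 1  t=0,i=13
  ..### -> .   bit 7 = 0  t=0,i=4
  ..##. -> #   bit 6 = 1  t=2,i=1
  ..#.# -> #   bit 5 = 1  t=0,i=10
  ..#.. -> .   bit 4 = 0  t=4,i=2
  ...## -> .   bit 3 = 0  t=0,i=3
  ...#. -> #   bit 2 = 1  t=4,i=1
  ....# -> .   bit 1 = 0  t=0,i=2
  ..... -> #   bit 0 = 1  t=0,i=1
  bits 01010101011001011011010101100101 = 1432728933

1432728933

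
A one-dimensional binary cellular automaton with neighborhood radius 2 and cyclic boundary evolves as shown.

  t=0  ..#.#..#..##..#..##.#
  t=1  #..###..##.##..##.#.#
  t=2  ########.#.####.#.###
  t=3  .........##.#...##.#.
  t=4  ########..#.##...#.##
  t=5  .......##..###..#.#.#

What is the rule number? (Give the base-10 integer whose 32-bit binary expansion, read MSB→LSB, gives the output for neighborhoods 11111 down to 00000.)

  #####|.  b31=0 t=2,i=0
  ####.|.  b30=0 t=2,i=6
  ###.#|.  b29=0 t=2,i=7
  ###..|#  b28=1 t=1,i=5
  ##.##|.  b27=0 t=1,i=10
  ##.#.|.  b26=0 t=0,i=19
  ##..#|#  b25=1 t=0,i=12
  ##...|.  b24=0 t=4,i=14
  #.###|.  b23=0 t=2,i=11
  #.##.|#  b22=1 t=1,i=11
  #.#.#|#  b21=1 t=1,i=18
  #.#..|#  b20=1 t=0,i=4
  #..##|#  b19=1 t=0,i=9
  #..#.|.  b18=0 t=0,i=1
  #...#|.  b17=0 t=3,i=14
  #....|#  b16=1 t=3,i=0
  .####|#  b15=1 t=2,i=12
  .###.|#  b14=1 t=1,i=4
  .##.#|#  b13=1 t=0,i=18
  .##..|#  b12=1 t=0,i=11
  .#.##|#  b11=1 t=1,i=19
  .#.#.|#  b10=1 t=0,i=3
  .#..#|#  b9=1 t=0,i=0
  .#...|#  b8=1 t=3,i=13
  ..###|#  b7=1 t=1,i=3
  ..##.|.  b6=0 t=0,i=10
  ..#.#|.  b5=0 t=0,i=2
  ..#..|.  b4=0 t=0,i=7
  ...##|.  b3=0 t=3,i=8
  ...#.|#  b2=1 t=4,i=16
  ....#|#  b1=1 t=3,i=7
  .....|#  b0=1 t=3,i=1
  bits 00010010011110011111111110000111 = 309985159

309985159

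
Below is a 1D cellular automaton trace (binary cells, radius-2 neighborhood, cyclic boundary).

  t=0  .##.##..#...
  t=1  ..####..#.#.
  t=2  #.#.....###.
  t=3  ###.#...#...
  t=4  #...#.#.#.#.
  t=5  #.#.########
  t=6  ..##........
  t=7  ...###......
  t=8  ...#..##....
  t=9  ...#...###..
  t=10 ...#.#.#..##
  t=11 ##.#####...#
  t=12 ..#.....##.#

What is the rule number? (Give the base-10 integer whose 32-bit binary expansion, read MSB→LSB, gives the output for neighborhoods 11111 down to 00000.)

  [31] ##### => .  t=5,i=6
  [30] ####. => .  t=1,i=4
  [29] ###.# => .  t=2,i=10
  [28] ###.. => .  t=1,i=5
  [27] ##.## => #  t=0,i=3
  [26] ##.#. => .  t=2,i=11
  [25] ##..# => .  t=0,i=6
  [24] ##... => #  t=6,i=4
  [23] #.### => .  t=5,i=4
  [22] #.##. => #  t=0,i=4
  [21] #.#.# => #  t=2,i=0
  [20] #.#.. => #  t=1,i=10
  [19] #..## => .  t=8,i=5
  [18] #..#. => .  t=0,i=7
  [17] #...# => #  t=1,i=0
  [16] #.... => #  t=0,i=10
  [15] .#### => .  t=1,i=3
  [14] .###. => .  t=2,i=9
  [13] .##.# => #  t=0,i=2
  [12] .##.. => #  t=0,i=5
  [11] .#.## => #  t=5,i=3
  [10] .#.#. => #  t=1,i=9
  [9] .#..# => .  t=8,i=4
  [8] .#... => .  t=0,i=9
  [7] ..### => #  t=1,i=2
  [6] ..##. => .  t=0,i=1
  [5] ..#.# => #  t=1,i=8
  [4] ..#.. => #  t=0,i=8
  [3] ...## => .  t=0,i=0
  [2] ...#. => .  t=3,i=7
  [1] ....# => .  t=0,i=11
  [0] ..... => .  t=2,i=5
  bits 00001001011100110011110010110000 = 158547120

158547120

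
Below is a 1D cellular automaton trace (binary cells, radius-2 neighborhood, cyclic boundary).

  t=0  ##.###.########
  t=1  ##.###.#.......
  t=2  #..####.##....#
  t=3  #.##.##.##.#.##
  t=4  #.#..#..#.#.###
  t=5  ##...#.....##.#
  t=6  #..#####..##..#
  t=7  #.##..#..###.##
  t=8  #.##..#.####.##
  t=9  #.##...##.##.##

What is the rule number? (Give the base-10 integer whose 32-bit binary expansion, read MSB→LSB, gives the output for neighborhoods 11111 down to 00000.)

1691048412

  [31] ##### => .  t=0,i=9
  [30] ####. => #  t=0,i=0
  [29] ###.# => #  t=0,i=1
  [28] ###.. => .  t=5,i=1
  [27] ##.## => .  t=0,i=2
  [26] ##.#. => #  t=1,i=6
  [25] ##..# => .  t=2,i=1
  [24] ##... => .  t=2,i=10
  [23] #.### => #  t=0,i=3
  [22] #.##. => #  t=2,i=8
  [21] #.#.# => .  t=3,i=11
  [20] #.#.. => .  t=1,i=7
  [19] #..## => #  t=2,i=2
  [18] #..#. => .  t=4,i=4
  [17] #...# => #  t=5,i=3
  [16] #.... => #  t=1,i=9
  [15] .#### => .  t=0,i=8
  [14] .###. => #  t=0,i=4
  [13] .##.# => .  t=1,i=1
  [12] .##.. => #  t=2,i=0
  [11] .#.## => #  t=3,i=12
  [10] .#.#. => .  t=4,i=9
  [9] .#..# => .  t=4,i=3
  [8] .#... => #  t=1,i=8
  [7] ..### => #  t=2,i=3
  [6] ..##. => #  t=1,i=0
  [5] ..#.# => .  t=4,i=8
  [4] ..#.. => #  t=4,i=5
  [3] ...## => #  t=1,i=14
  [2] ...#. => #  t=5,i=4
  [1] ....# => .  t=1,i=13
  [0] ..... => .  t=1,i=10
  bits 01100100110010110101100111011100 = 1691048412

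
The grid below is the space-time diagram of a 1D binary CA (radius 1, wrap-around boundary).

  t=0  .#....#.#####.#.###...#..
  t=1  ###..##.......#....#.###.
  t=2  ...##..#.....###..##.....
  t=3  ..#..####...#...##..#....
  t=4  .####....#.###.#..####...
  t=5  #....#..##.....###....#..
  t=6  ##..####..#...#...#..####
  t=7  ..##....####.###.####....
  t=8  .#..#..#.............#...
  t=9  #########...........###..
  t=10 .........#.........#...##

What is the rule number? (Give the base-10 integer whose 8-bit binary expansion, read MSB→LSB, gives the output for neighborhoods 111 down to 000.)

22

  nb ###: next=.  (t=0,i=9, bit7=0)
  nb ##.: next=.  (t=0,i=12, bit6=0)
  nb #.#: next=.  (t=0,i=7, bit5=0)
  nb #..: next=#  (t=0,i=2, bit4=1)
  nb .##: next=.  (t=0,i=8, bit3=0)
  nb .#.: next=#  (t=0,i=1, bit2=1)
  nb ..#: next=#  (t=0,i=0, bit1=1)
  nb ...: next=.  (t=0,i=3, bit0=0)
  bits 00010110 = 22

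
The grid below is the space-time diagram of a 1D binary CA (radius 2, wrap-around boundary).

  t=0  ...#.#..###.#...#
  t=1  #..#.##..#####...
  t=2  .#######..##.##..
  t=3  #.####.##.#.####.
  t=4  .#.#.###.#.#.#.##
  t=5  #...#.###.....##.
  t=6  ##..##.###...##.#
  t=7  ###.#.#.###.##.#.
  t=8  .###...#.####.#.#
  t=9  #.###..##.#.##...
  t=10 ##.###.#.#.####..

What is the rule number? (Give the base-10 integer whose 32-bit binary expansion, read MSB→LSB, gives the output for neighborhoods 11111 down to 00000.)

  [31] ##### => #  t=1,i=11
  [30] ####. => .  t=1,i=12
  [29] ###.# => #  t=0,i=10
  [28] ###.. => #  t=1,i=13
  [27] ##.## => #  t=2,i=12
  [26] ##.#. => #  t=0,i=11
  [25] ##..# => #  t=1,i=7
  [24] ##... => #  t=1,i=14
  [23] #.### => .  t=3,i=2
  [22] #.##. => #  t=1,i=5
  [21] #.#.# => .  t=3,i=0
  [20] #.#.. => #  t=0,i=5
  [19] #..## => .  t=0,i=7
  [18] #..#. => #  t=1,i=2
  [17] #...# => .  t=0,i=1
  [16] #.... => .  t=5,i=10
  [15] .#### => #  t=1,i=10
  [14] .###. => #  t=0,i=9
  [13] .##.# => .  t=2,i=11
  [12] .##.. => #  t=1,i=6
  [11] .#.## => #  t=1,i=4
  [10] .#.#. => .  t=0,i=4
  [9] .#..# => #  t=0,i=6
  [8] .#... => #  t=0,i=0
  [7] ..### => .  t=0,i=8
  [6] ..##. => #  t=2,i=10
  [5] ..#.# => #  t=0,i=3
  [4] ..#.. => .  t=0,i=16
  [3] ...## => #  t=2,i=0
  [2] ...#. => .  t=0,i=2
  [1] ....# => .  t=5,i=12
  [0] ..... => .  t=5,i=11
  bits 10111111010101001101101101101000 = 3210009448

3210009448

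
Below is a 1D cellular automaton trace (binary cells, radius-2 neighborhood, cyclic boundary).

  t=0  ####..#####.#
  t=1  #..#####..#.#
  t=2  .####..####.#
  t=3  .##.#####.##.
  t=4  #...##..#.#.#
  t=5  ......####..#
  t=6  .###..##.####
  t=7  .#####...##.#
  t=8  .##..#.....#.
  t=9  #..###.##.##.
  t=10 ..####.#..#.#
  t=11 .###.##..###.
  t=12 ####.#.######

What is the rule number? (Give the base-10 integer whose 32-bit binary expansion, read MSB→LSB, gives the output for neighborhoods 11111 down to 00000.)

919454901

  [31] ##### => .  t=0,i=1
  [30] ####. => .  t=0,i=2
  [29] ###.# => #  t=0,i=10
  [28] ###.. => #  t=0,i=3
  [27] ##.## => .  t=0,i=11
  [26] ##.#. => #  t=2,i=11
  [25] ##..# => #  t=0,i=4
  [24] ##... => .  t=4,i=1
  [23] #.### => #  t=0,i=12
  [22] #.##. => #  t=1,i=12
  [21] #.#.# => .  t=2,i=12
  [20] #.#.. => .  t=9,i=0
  [19] #..## => #  t=0,i=5
  [18] #..#. => #  t=1,i=9
  [17] #...# => .  t=4,i=2
  [16] #.... => #  t=5,i=1
  [15] .#### => #  t=0,i=0
  [14] .###. => #  t=6,i=2
  [13] .##.# => .  t=3,i=2
  [12] .##.. => .  t=1,i=0
  [11] .#.## => .  t=1,i=11
  [10] .#.#. => #  t=4,i=9
  [9] .#..# => .  t=8,i=12
  [8] .#... => .  t=5,i=0
  [7] ..### => #  t=0,i=6
  [6] ..##. => .  t=3,i=1
  [5] ..#.# => #  t=1,i=10
  [4] ..#.. => #  t=5,i=12
  [3] ...## => .  t=4,i=3
  [2] ...#. => #  t=8,i=10
  [1] ....# => .  t=5,i=4
  [0] ..... => #  t=5,i=2
  bits 00110110110011011100010010110101 = 919454901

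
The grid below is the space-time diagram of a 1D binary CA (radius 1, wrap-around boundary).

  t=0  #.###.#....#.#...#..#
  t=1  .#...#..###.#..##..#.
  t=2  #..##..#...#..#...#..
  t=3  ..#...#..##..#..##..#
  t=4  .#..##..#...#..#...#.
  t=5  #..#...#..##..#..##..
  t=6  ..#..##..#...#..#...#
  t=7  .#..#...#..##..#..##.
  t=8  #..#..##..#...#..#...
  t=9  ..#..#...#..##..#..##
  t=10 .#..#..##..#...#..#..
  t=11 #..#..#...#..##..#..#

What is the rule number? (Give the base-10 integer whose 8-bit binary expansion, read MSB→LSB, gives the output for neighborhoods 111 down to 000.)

  nb ###: next=.  (t=0,i=3, bit7=0)
  nb ##.: next=.  (t=0,i=0, bit6=0)
  nb #.#: next=#  (t=0,i=1, bit5=1)
  nb #..: next=.  (t=0,i=7, bit4=0)
  nb .##: next=.  (t=0,i=2, bit3=0)
  nb .#.: next=.  (t=0,i=6, bit2=0)
  nb ..#: next=#  (t=0,i=10, bit1=1)
  nb ...: next=#  (t=0,i=8, bit0=1)
  bits 00100011 = 35

35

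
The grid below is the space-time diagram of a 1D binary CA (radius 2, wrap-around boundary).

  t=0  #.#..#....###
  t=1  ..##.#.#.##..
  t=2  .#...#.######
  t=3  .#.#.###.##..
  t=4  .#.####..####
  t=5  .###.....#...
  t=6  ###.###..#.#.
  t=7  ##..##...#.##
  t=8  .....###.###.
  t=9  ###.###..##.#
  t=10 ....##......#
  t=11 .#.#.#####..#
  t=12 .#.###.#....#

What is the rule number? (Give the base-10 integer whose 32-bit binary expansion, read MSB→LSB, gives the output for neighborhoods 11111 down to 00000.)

2180209337

  [31] ##### => #  t=2,i=9
  [30] ####. => .  t=0,i=12
  [29] ###.# => .  t=0,i=0
  [28] ###.. => .  t=4,i=6
  [27] ##.## => .  t=3,i=8
  [26] ##.#. => .  t=0,i=1
  [25] ##..# => .  t=4,i=7
  [24] ##... => #  t=1,i=11
  [23] #.### => #  t=2,i=7
  [22] #.##. => #  t=1,i=9
  [21] #.#.# => #  t=1,i=5
  [20] #.#.. => #  t=0,i=2
  [19] #..## => .  t=4,i=8
  [18] #..#. => .  t=0,i=4
  [17] #...# => #  t=2,i=3
  [16] #.... => #  t=0,i=7
  [15] .#### => .  t=0,i=11
  [14] .###. => #  t=3,i=6
  [13] .##.# => .  t=1,i=3
  [12] .##.. => #  t=1,i=10
  [11] .#.## => #  t=1,i=8
  [10] .#.#. => .  t=1,i=6
  [9] .#..# => #  t=0,i=3
  [8] .#... => .  t=0,i=6
  [7] ..### => #  t=0,i=10
  [6] ..##. => .  t=1,i=2
  [5] ..#.# => #  t=2,i=5
  [4] ..#.. => #  t=0,i=5
  [3] ...## => #  t=0,i=9
  [2] ...#. => .  t=2,i=4
  [1] ....# => .  t=0,i=8
  [0] ..... => #  t=5,i=6
  bits 10000001111100110101101010111001 = 2180209337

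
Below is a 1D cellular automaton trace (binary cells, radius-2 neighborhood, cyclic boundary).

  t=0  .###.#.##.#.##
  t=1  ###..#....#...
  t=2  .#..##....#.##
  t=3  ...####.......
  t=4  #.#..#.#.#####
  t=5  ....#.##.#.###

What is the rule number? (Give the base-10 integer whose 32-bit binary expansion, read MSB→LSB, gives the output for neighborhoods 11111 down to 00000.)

  [31] ##### => #  t=4,i=11
  [30] ####. => #  t=3,i=5
  [29] ###.# => .  t=0,i=3
  [28] ###.. => .  t=1,i=2
  [27] ##.## => #  t=0,i=0
  [26] ##.#. => .  t=0,i=4
  [25] ##..# => .  t=1,i=3
  [24] ##... => #  t=2,i=6
  [23] #.### => #  t=0,i=1
  [22] #.##. => .  t=0,i=7
  [21] #.#.# => #  t=0,i=5
  [20] #.#.. => .  t=2,i=1
  [19] #..## => #  t=2,i=3
  [18] #..#. => #  t=1,i=4
  [17] #...# => #  t=1,i=12
  [16] #.... => .  t=1,i=7
  [15] .#### => .  t=3,i=4
  [14] .###. => #  t=0,i=2
  [13] .##.# => .  t=0,i=8
  [12] .##.. => #  t=2,i=5
  [11] .#.## => .  t=0,i=6
  [10] .#.#. => #  t=4,i=6
  [9] .#..# => .  t=2,i=2
  [8] .#... => .  t=1,i=6
  [7] ..### => .  t=1,i=0
  [6] ..##. => #  t=2,i=4
  [5] ..#.# => .  t=2,i=10
  [4] ..#.. => #  t=1,i=5
  [3] ...## => #  t=1,i=13
  [2] ...#. => .  t=1,i=9
  [1] ....# => .  t=1,i=8
  [0] ..... => #  t=3,i=0
  bits 11001001101011100101010001011001 = 3383645273

3383645273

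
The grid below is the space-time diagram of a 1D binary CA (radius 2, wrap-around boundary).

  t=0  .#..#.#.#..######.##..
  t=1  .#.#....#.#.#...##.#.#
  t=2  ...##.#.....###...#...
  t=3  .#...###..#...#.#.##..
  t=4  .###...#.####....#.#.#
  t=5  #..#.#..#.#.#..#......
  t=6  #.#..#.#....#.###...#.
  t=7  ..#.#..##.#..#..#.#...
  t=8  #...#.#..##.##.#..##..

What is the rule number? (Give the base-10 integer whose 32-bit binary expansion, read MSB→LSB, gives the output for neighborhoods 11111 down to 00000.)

  ##### -> .   bit 31 = 0  t=0,i=13
  ####. -> .   bit 30 = 0  t=0,i=15
  ###.# -> #   bit 29 = 1  t=0,i=16
  ###.. -> #   bit 28 = 1  t=2,i=14
  ##.## -> #   bit 27 = 1  t=0,i=17
  ##.#. -> #   bit 26 = 1  t=1,i=18
  ##..# -> .   bit 25 = 0  t=3,i=8
  ##... -> .   bit 24 = 0  t=0,i=20
  #.### -> .   bit 23 = 0  t=4,i=1
  #.##. -> .   bit 22 = 0  t=0,i=18
  #.#.# -> .   bit 21 = 0  t=0,i=6
  #.#.. -> #   bit 20 = 1  t=0,i=8
  #..## -> #   bit 19 = 1  t=0,i=10
  #..#. -> #   bit 18 = 1  t=0,i=3
  #...# -> #   bit 17 = 1  t=0,i=21
  #.... -> .   bit 16 = 0  t=1,i=5
  .#### -> #   bit 15 = 1  t=0,i=12
  .###. -> .   bit 14 = 0  t=2,i=13
  .##.# -> .   bit 13 = 0  t=1,i=17
  .##.. -> #   bit 12 = 1  t=0,i=19
  .#.## -> #   bit 11 = 1  t=3,i=17
  .#.#. -> .   bit 10 = 0  t=0,i=5
  .#..# -> .   bit 9 = 0  t=0,i=2
  .#... -> #   bit 8 = 1  t=1,i=4
  ..### -> .   bit 7 = 0  t=0,i=11
  ..##. -> .   bit 6 = 0  t=1,i=16
  ..#.# -> .   bit 5 = 0  t=0,i=4
  ..#.. -> #   bit 4 = 1  t=0,i=1
  ...## -> .   bit 3 = 0  t=1,i=15
  ...#. -> .   bit 2 = 0  t=0,i=0
  ....# -> #   bit 1 = 1  t=1,i=6
  ..... -> .   bit 0 = 0  t=2,i=0
  bits 00111100000111101001100100010010 = 1008638226

1008638226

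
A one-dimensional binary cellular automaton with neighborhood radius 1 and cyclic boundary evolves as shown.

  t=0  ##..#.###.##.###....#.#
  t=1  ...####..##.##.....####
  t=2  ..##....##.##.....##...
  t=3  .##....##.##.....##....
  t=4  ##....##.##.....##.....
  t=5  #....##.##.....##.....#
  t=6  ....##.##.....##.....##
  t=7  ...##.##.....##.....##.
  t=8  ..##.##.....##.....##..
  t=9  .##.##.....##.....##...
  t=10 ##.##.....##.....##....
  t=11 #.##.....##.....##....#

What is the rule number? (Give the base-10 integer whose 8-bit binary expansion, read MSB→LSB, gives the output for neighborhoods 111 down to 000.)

  nb ###: next=.  (t=0,i=0, bit7=0)
  nb ##.: next=.  (t=0,i=1, bit6=0)
  nb #.#: next=#  (t=0,i=5, bit5=1)
  nb #..: next=.  (t=0,i=2, bit4=0)
  nb .##: next=#  (t=0,i=6, bit3=1)
  nb .#.: next=#  (t=0,i=4, bit2=1)
  nb ..#: next=#  (t=0,i=3, bit1=1)
  nb ...: next=.  (t=0,i=17, bit0=0)
  bits 00101110 = 46

46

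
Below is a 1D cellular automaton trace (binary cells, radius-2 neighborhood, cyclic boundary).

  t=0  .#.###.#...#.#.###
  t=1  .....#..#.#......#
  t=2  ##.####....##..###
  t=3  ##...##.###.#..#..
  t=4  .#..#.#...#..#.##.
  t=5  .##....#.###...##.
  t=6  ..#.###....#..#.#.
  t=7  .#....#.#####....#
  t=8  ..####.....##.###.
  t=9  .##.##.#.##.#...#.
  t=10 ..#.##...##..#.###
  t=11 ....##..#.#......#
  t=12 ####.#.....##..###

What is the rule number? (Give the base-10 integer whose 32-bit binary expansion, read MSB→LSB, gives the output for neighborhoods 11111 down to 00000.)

1883321246

  [31] ##### => .  t=2,i=17
  [30] ####. => #  t=2,i=0
  [29] ###.# => #  t=0,i=5
  [28] ###.. => #  t=2,i=6
  [27] ##.## => .  t=2,i=2
  [26] ##.#. => .  t=0,i=0
  [25] ##..# => .  t=2,i=13
  [24] ##... => .  t=2,i=7
  [23] #.### => .  t=0,i=3
  [22] #.##. => #  t=4,i=15
  [21] #.#.# => .  t=0,i=1
  [20] #.#.. => .  t=0,i=7
  [19] #..## => .  t=2,i=14
  [18] #..#. => .  t=1,i=7
  [17] #...# => .  t=0,i=9
  [16] #.... => #  t=1,i=1
  [15] .#### => .  t=2,i=4
  [14] .###. => .  t=0,i=4
  [13] .##.# => #  t=3,i=6
  [12] .##.. => #  t=2,i=12
  [11] .#.## => .  t=0,i=2
  [10] .#.#. => .  t=0,i=12
  [9] .#..# => #  t=1,i=6
  [8] .#... => #  t=0,i=8
  [7] ..### => #  t=2,i=15
  [6] ..##. => .  t=2,i=11
  [5] ..#.# => .  t=0,i=11
  [4] ..#.. => #  t=1,i=5
  [3] ...## => #  t=2,i=10
  [2] ...#. => #  t=0,i=10
  [1] ....# => #  t=1,i=3
  [0] ..... => .  t=1,i=2
  bits 01110000010000010011001110011110 = 1883321246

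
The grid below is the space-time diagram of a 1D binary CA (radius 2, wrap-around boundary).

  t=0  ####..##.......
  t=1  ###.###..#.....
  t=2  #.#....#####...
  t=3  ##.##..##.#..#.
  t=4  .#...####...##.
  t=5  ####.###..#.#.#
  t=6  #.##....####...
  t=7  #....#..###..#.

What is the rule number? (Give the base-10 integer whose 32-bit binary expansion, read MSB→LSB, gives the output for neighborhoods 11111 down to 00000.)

  [31] ##### => .  t=2,i=9
  [30] ####. => #  t=0,i=2
  [29] ###.# => #  t=1,i=2
  [28] ###.. => .  t=0,i=3
  [27] ##.## => .  t=1,i=3
  [26] ##.#. => .  t=3,i=9
  [25] ##..# => #  t=0,i=4
  [24] ##... => .  t=0,i=8
  [23] #.### => .  t=1,i=4
  [22] #.##. => .  t=3,i=0
  [21] #.#.# => .  t=5,i=12
  [20] #.#.. => .  t=2,i=2
  [19] #..## => #  t=0,i=5
  [18] #..#. => #  t=1,i=8
  [17] #...# => #  t=2,i=13
  [16] #.... => #  t=0,i=9
  [15] .#### => #  t=0,i=1
  [14] .###. => .  t=1,i=1
  [13] .##.# => #  t=3,i=1
  [12] .##.. => .  t=0,i=7
  [11] .#.## => .  t=3,i=14
  [10] .#.#. => #  t=2,i=1
  [9] .#..# => .  t=3,i=11
  [8] .#... => #  t=1,i=10
  [7] ..### => #  t=0,i=0
  [6] ..##. => #  t=0,i=6
  [5] ..#.# => #  t=2,i=0
  [4] ..#.. => #  t=1,i=9
  [3] ...## => .  t=0,i=14
  [2] ...#. => .  t=2,i=14
  [1] ....# => .  t=0,i=13
  [0] ..... => .  t=0,i=10
  bits 01100010000011111010010111110000 = 1645192688

1645192688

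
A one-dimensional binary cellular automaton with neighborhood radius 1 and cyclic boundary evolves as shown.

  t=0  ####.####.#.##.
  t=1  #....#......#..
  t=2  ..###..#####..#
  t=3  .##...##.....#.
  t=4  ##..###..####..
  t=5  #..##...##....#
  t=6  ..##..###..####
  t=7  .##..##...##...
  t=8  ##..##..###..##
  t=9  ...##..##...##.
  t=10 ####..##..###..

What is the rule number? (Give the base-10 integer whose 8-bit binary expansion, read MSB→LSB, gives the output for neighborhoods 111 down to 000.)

  ###|.  b7=0 t=0,i=1
  ##.|.  b6=0 t=0,i=3
  #.#|.  b5=0 t=0,i=4
  #..|.  b4=0 t=1,i=1
  .##|#  b3=1 t=0,i=0
  .#.|.  b2=0 t=0,i=10
  ..#|#  b1=1 t=1,i=4
  ...|#  b0=1 t=1,i=2
  bits 00001011 = 11

11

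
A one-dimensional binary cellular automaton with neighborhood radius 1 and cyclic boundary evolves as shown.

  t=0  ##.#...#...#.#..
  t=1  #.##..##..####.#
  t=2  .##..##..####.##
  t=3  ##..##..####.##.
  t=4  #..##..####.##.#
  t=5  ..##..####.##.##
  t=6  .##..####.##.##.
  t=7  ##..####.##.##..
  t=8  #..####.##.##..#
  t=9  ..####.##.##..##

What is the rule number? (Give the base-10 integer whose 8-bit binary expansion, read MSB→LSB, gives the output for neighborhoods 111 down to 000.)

  [7] ### => #  t=1,i=11
  [6] ##. => .  t=0,i=1
  [5] #.# => #  t=0,i=2
  [4] #.. => .  t=0,i=4
  [3] .## => #  t=0,i=0
  [2] .#. => #  t=0,i=3
  [1] ..# => #  t=0,i=6
  [0] ... => .  t=0,i=5
  bits 10101110 = 174

174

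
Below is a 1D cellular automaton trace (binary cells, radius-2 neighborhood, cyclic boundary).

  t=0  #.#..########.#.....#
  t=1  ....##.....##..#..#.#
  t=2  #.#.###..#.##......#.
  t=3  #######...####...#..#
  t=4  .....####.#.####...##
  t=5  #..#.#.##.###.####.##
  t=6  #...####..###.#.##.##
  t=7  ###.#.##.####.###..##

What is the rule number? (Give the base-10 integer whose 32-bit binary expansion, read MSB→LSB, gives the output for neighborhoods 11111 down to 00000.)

1911184834

  nb #####: next=.  (t=0,i=7, bit31=0)
  nb ####.: next=#  (t=0,i=11, bit30=1)
  nb ###.#: next=#  (t=0,i=12, bit29=1)
  nb ###..: next=#  (t=2,i=6, bit28=1)
  nb ##.##: next=.  (t=5,i=9, bit27=0)
  nb ##.#.: next=.  (t=0,i=1, bit26=0)
  nb ##..#: next=.  (t=1,i=13, bit25=0)
  nb ##...: next=#  (t=1,i=6, bit24=1)
  nb #.###: next=#  (t=2,i=4, bit23=1)
  nb #.##.: next=#  (t=2,i=11, bit22=1)
  nb #.#.#: next=#  (t=2,i=0, bit21=1)
  nb #.#..: next=.  (t=0,i=2, bit20=0)
  nb #..##: next=#  (t=0,i=4, bit19=1)
  nb #..#.: next=.  (t=1,i=14, bit18=0)
  nb #...#: next=#  (t=3,i=8, bit17=1)
  nb #....: next=.  (t=0,i=16, bit16=0)
  nb .####: next=.  (t=0,i=6, bit15=0)
  nb .###.: next=#  (t=2,i=5, bit14=1)
  nb .##.#: next=.  (t=0,i=0, bit13=0)
  nb .##..: next=#  (t=1,i=5, bit12=1)
  nb .#.##: next=#  (t=2,i=3, bit11=1)
  nb .#.#.: next=#  (t=1,i=19, bit10=1)
  nb .#..#: next=.  (t=0,i=3, bit9=0)
  nb .#...: next=#  (t=0,i=15, bit8=1)
  nb ..###: next=#  (t=0,i=5, bit7=1)
  nb ..##.: next=#  (t=0,i=20, bit6=1)
  nb ..#.#: next=.  (t=1,i=18, bit5=0)
  nb ..#..: next=.  (t=1,i=15, bit4=0)
  nb ...##: next=.  (t=0,i=19, bit3=0)
  nb ...#.: next=.  (t=2,i=18, bit2=0)
  nb ....#: next=#  (t=0,i=18, bit1=1)
  nb .....: next=.  (t=0,i=17, bit0=0)
  bits 01110001111010100101110111000010 = 1911184834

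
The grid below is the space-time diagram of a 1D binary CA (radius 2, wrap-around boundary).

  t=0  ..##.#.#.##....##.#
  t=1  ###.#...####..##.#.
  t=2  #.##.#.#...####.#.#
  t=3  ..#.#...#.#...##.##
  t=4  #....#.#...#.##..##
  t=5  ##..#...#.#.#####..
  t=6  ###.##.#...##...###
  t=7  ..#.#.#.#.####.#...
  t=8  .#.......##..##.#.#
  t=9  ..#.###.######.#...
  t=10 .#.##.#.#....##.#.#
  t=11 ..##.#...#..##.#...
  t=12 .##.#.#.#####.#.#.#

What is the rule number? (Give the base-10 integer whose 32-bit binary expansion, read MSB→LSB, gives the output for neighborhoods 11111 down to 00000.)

935861085

  nb #####: next=.  (t=5,i=14, bit31=0)
  nb ####.: next=.  (t=1,i=10, bit30=0)
  nb ###.#: next=#  (t=1,i=2, bit29=1)
  nb ###..: next=#  (t=1,i=11, bit28=1)
  nb ##.##: next=.  (t=2,i=1, bit27=0)
  nb ##.#.: next=#  (t=0,i=4, bit26=1)
  nb ##..#: next=#  (t=1,i=12, bit25=1)
  nb ##...: next=#  (t=0,i=11, bit24=1)
  nb #.###: next=#  (t=1,i=0, bit23=1)
  nb #.##.: next=#  (t=0,i=9, bit22=1)
  nb #.#.#: next=.  (t=0,i=5, bit21=0)
  nb #.#..: next=.  (t=0,i=18, bit20=0)
  nb #..##: next=#  (t=0,i=1, bit19=1)
  nb #..#.: next=.  (t=3,i=1, bit18=0)
  nb #...#: next=.  (t=1,i=6, bit17=0)
  nb #....: next=.  (t=0,i=12, bit16=0)
  nb .####: next=.  (t=1,i=9, bit15=0)
  nb .###.: next=.  (t=1,i=1, bit14=0)
  nb .##.#: next=.  (t=0,i=3, bit13=0)
  nb .##..: next=#  (t=0,i=10, bit12=1)
  nb .#.##: next=#  (t=0,i=8, bit11=1)
  nb .#.#.: next=.  (t=0,i=6, bit10=0)
  nb .#..#: next=#  (t=0,i=0, bit9=1)
  nb .#...: next=#  (t=1,i=5, bit8=1)
  nb ..###: next=.  (t=1,i=8, bit7=0)
  nb ..##.: next=#  (t=0,i=2, bit6=1)
  nb ..#.#: next=.  (t=3,i=2, bit5=0)
  nb ..#..: next=#  (t=5,i=4, bit4=1)
  nb ...##: next=#  (t=0,i=14, bit3=1)
  nb ...#.: next=#  (t=3,i=7, bit2=1)
  nb ....#: next=.  (t=0,i=13, bit1=0)
  nb .....: next=#  (t=7,i=18, bit0=1)
  bits 00110111110010000001101101011101 = 935861085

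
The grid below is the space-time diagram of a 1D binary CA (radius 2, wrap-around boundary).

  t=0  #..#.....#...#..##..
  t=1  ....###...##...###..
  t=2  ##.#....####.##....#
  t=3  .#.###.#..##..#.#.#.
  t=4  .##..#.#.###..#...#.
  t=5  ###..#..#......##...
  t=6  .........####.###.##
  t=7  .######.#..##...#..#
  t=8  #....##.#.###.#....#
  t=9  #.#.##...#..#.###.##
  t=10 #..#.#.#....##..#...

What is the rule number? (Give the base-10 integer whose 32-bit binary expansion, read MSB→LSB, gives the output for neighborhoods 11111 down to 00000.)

  #####|.  b31=0 t=7,i=3
  ####.|#  b30=1 t=2,i=10
  ###.#|#  b29=1 t=2,i=1
  ###..|.  b28=0 t=1,i=6
  ##.##|.  b27=0 t=2,i=12
  ##.#.|.  b26=0 t=2,i=2
  ##..#|.  b25=0 t=0,i=18
  ##...|.  b24=0 t=1,i=7
  #.###|.  b23=0 t=3,i=3
  #.##.|.  b22=0 t=2,i=13
  #.#.#|.  b21=0 t=3,i=16
  #.#..|#  b20=1 t=2,i=3
  #..##|#  b19=1 t=0,i=15
  #..#.|.  b18=0 t=0,i=2
  #...#|#  b17=1 t=0,i=11
  #....|#  b16=1 t=0,i=5
  .####|.  b15=0 t=2,i=9
  .###.|.  b14=0 t=1,i=5
  .##.#|.  b13=0 t=8,i=6
  .##..|#  b12=1 t=0,i=17
  .#.##|#  b11=1 t=3,i=2
  .#.#.|.  b10=0 t=3,i=15
  .#..#|.  b9=0 t=0,i=1
  .#...|#  b8=1 t=0,i=4
  ..###|.  b7=0 t=1,i=4
  ..##.|#  b6=1 t=0,i=16
  ..#.#|#  b5=1 t=3,i=1
  ..#..|.  b4=0 t=0,i=0
  ...##|#  b3=1 t=1,i=3
  ...#.|.  b2=0 t=0,i=8
  ....#|.  b1=0 t=0,i=7
  .....|#  b0=1 t=0,i=6
  bits 01100000000110110001100101101001 = 1612388713

1612388713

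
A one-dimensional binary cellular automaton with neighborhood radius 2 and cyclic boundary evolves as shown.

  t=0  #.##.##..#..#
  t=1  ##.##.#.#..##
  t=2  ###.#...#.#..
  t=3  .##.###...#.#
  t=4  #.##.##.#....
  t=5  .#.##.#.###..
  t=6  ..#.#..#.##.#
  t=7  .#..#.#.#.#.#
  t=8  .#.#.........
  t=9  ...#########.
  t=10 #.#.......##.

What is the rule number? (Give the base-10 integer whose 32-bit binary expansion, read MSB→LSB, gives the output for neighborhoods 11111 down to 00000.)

  #####|.  b31=0 t=9,i=5
  ####.|#  b30=1 t=1,i=0
  ###.#|#  b29=1 t=1,i=1
  ###..|#  b28=1 t=3,i=6
  ##.##|#  b27=1 t=0,i=1
  ##.#.|.  b26=0 t=1,i=5
  ##..#|.  b25=0 t=0,i=7
  ##...|.  b24=0 t=3,i=7
  #.###|.  b23=0 t=3,i=4
  #.##.|.  b22=0 t=0,i=2
  #.#.#|.  b21=0 t=1,i=6
  #.#..|#  b20=1 t=1,i=8
  #..##|#  b19=1 t=0,i=11
  #..#.|#  b18=1 t=0,i=8
  #...#|#  b17=1 t=2,i=6
  #....|#  b16=1 t=4,i=10
  .####|.  b15=0 t=1,i=12
  .###.|#  b14=1 t=2,i=1
  .##.#|#  b13=1 t=0,i=0
  .##..|#  b12=1 t=0,i=6
  .#.##|#  b11=1 t=3,i=0
  .#.#.|.  b10=0 t=1,i=7
  .#..#|.  b9=0 t=0,i=10
  .#...|#  b8=1 t=2,i=5
  ..###|.  b7=0 t=1,i=11
  ..##.|#  b6=1 t=0,i=12
  ..#.#|.  b5=0 t=2,i=8
  ..#..|.  b4=0 t=0,i=9
  ...##|#  b3=1 t=9,i=2
  ...#.|.  b2=0 t=2,i=7
  ....#|.  b1=0 t=4,i=11
  .....|#  b0=1 t=8,i=6
  bits 01111000000111110111100101001001 = 2015328585

2015328585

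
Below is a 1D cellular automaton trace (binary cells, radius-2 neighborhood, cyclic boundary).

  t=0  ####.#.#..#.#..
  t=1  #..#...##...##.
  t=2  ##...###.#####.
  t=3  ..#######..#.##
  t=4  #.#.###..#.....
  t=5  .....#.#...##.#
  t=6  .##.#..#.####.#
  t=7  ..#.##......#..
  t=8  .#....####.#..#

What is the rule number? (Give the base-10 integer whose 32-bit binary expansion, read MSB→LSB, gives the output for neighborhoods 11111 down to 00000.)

2870174413

  #####|#  b31=1 t=2,i=11
  ####.|.  b30=0 t=0,i=2
  ###.#|#  b29=1 t=0,i=3
  ###..|.  b28=0 t=3,i=8
  ##.##|#  b27=1 t=2,i=8
  ##.#.|.  b26=0 t=0,i=4
  ##..#|#  b25=1 t=3,i=0
  ##...|#  b24=1 t=1,i=9
  #.###|.  b23=0 t=2,i=9
  #.##.|.  b22=0 t=2,i=0
  #.#.#|.  b21=0 t=0,i=5
  #.#..|#  b20=1 t=0,i=7
  #..##|.  b19=0 t=0,i=14
  #..#.|.  b18=0 t=0,i=9
  #...#|#  b17=1 t=1,i=5
  #....|#  b16=1 t=4,i=11
  .####|.  b15=0 t=0,i=1
  .###.|#  b14=1 t=2,i=6
  .##.#|#  b13=1 t=1,i=13
  .##..|.  b12=0 t=1,i=8
  .#.##|.  b11=0 t=3,i=12
  .#.#.|.  b10=0 t=0,i=6
  .#..#|#  b9=1 t=0,i=8
  .#...|.  b8=0 t=1,i=4
  ..###|#  b7=1 t=0,i=0
  ..##.|#  b6=1 t=1,i=7
  ..#.#|.  b5=0 t=0,i=10
  ..#..|.  b4=0 t=1,i=3
  ...##|#  b3=1 t=1,i=6
  ...#.|#  b2=1 t=4,i=14
  ....#|.  b1=0 t=4,i=13
  .....|#  b0=1 t=4,i=12
  bits 10101011000100110110001011001101 = 2870174413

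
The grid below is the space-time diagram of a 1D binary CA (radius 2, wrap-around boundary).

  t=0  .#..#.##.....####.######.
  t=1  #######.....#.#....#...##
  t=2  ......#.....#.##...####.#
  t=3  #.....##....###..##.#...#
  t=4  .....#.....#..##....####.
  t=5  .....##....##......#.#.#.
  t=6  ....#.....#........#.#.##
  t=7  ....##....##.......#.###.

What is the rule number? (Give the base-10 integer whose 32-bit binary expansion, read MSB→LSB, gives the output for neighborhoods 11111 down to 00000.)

  #####|.  b31=0 t=0,i=20
  ####.|.  b30=0 t=0,i=15
  ###.#|.  b29=0 t=0,i=16
  ###..|#  b28=1 t=0,i=23
  ##.##|.  b27=0 t=0,i=17
  ##.#.|.  b26=0 t=2,i=23
  ##..#|#  b25=1 t=0,i=24
  ##...|.  b24=0 t=0,i=8
  #.###|.  b23=0 t=0,i=18
  #.##.|#  b22=1 t=0,i=6
  #.#.#|#  b21=1 t=5,i=21
  #.#..|#  b20=1 t=1,i=14
  #..##|.  b19=0 t=3,i=16
  #..#.|#  b18=1 t=0,i=0
  #...#|#  b17=1 t=1,i=21
  #....|.  b16=0 t=0,i=9
  .####|#  b15=1 t=0,i=14
  .###.|.  b14=0 t=3,i=13
  .##.#|.  b13=0 t=3,i=18
  .##..|.  b12=0 t=0,i=7
  .#.##|#  b11=1 t=0,i=5
  .#.#.|.  b10=0 t=1,i=13
  .#..#|#  b9=1 t=0,i=2
  .#...|#  b8=1 t=1,i=15
  ..###|.  b7=0 t=0,i=13
  ..##.|.  b6=0 t=3,i=6
  ..#.#|#  b5=1 t=0,i=4
  ..#..|#  b4=1 t=0,i=1
  ...##|#  b3=1 t=0,i=12
  ...#.|.  b2=0 t=1,i=11
  ....#|.  b1=0 t=0,i=11
  .....|.  b0=0 t=0,i=10
  bits 00010010011101101000101100111000 = 309758776

309758776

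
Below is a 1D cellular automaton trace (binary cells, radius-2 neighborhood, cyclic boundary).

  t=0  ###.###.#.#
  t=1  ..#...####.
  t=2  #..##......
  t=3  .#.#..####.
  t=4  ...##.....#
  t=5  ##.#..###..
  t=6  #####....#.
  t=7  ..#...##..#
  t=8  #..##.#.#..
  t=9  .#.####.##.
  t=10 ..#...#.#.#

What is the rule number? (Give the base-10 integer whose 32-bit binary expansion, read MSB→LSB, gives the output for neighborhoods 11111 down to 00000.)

2792565571

  #####|#  b31=1 t=6,i=2
  ####.|.  b30=0 t=0,i=1
  ###.#|#  b29=1 t=0,i=2
  ###..|.  b28=0 t=1,i=9
  ##.##|.  b27=0 t=0,i=3
  ##.#.|#  b26=1 t=0,i=7
  ##..#|#  b25=1 t=3,i=10
  ##...|.  b24=0 t=1,i=10
  #.###|.  b23=0 t=0,i=4
  #.##.|#  b22=1 t=9,i=8
  #.#.#|#  b21=1 t=0,i=8
  #.#..|#  b20=1 t=3,i=3
  #..##|.  b19=0 t=2,i=2
  #..#.|.  b18=0 t=3,i=0
  #...#|#  b17=1 t=1,i=0
  #....|#  b16=1 t=2,i=6
  .####|.  b15=0 t=0,i=0
  .###.|.  b14=0 t=0,i=5
  .##.#|#  b13=1 t=5,i=1
  .##..|.  b12=0 t=2,i=4
  .#.##|#  b11=1 t=0,i=9
  .#.#.|.  b10=0 t=3,i=2
  .#..#|#  b9=1 t=2,i=1
  .#...|#  b8=1 t=1,i=3
  ..###|.  b7=0 t=1,i=6
  ..##.|#  b6=1 t=2,i=3
  ..#.#|.  b5=0 t=3,i=1
  ..#..|.  b4=0 t=1,i=2
  ...##|.  b3=0 t=1,i=5
  ...#.|.  b2=0 t=1,i=1
  ....#|#  b1=1 t=2,i=9
  .....|#  b0=1 t=2,i=7
  bits 10100110011100110010101101000011 = 2792565571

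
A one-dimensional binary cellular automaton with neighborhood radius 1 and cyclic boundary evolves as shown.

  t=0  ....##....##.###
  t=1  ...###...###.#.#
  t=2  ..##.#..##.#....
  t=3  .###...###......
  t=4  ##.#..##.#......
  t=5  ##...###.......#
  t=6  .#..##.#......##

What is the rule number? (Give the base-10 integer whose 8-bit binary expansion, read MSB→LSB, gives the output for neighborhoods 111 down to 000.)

  ###|.  b7=0 t=0,i=14
  ##.|#  b6=1 t=0,i=5
  #.#|.  b5=0 t=0,i=12
  #..|.  b4=0 t=0,i=0
  .##|#  b3=1 t=0,i=4
  .#.|.  b2=0 t=1,i=13
  ..#|#  b1=1 t=0,i=3
  ...|.  b0=0 t=0,i=1
  bits 01001010 = 74

74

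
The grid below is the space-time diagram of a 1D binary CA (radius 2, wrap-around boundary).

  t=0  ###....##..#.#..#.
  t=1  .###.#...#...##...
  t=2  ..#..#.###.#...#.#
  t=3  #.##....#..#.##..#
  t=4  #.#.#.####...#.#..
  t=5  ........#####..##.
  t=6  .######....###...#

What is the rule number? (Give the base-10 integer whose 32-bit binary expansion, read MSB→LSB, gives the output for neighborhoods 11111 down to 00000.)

1397907991

  [31] ##### => .  t=5,i=10
  [30] ####. => #  t=4,i=8
  [29] ###.# => .  t=1,i=3
  [28] ###.. => #  t=0,i=2
  [27] ##.## => .  t=3,i=1
  [26] ##.#. => .  t=1,i=4
  [25] ##..# => #  t=0,i=9
  [24] ##... => #  t=0,i=3
  [23] #.### => .  t=0,i=0
  [22] #.##. => #  t=3,i=2
  [21] #.#.# => .  t=4,i=2
  [20] #.#.. => #  t=0,i=13
  [19] #..## => .  t=3,i=16
  [18] #..#. => .  t=0,i=10
  [17] #...# => #  t=1,i=7
  [16] #.... => .  t=0,i=4
  [15] .#### => .  t=4,i=7
  [14] .###. => #  t=0,i=1
  [13] .##.# => #  t=3,i=0
  [12] .##.. => .  t=0,i=8
  [11] .#.## => .  t=0,i=17
  [10] .#.#. => .  t=0,i=12
  [9] .#..# => #  t=0,i=14
  [8] .#... => .  t=1,i=6
  [7] ..### => .  t=1,i=1
  [6] ..##. => .  t=0,i=7
  [5] ..#.# => .  t=0,i=11
  [4] ..#.. => #  t=1,i=9
  [3] ...## => .  t=0,i=6
  [2] ...#. => #  t=1,i=8
  [1] ....# => #  t=0,i=5
  [0] ..... => #  t=5,i=1
  bits 01010011010100100110001000010111 = 1397907991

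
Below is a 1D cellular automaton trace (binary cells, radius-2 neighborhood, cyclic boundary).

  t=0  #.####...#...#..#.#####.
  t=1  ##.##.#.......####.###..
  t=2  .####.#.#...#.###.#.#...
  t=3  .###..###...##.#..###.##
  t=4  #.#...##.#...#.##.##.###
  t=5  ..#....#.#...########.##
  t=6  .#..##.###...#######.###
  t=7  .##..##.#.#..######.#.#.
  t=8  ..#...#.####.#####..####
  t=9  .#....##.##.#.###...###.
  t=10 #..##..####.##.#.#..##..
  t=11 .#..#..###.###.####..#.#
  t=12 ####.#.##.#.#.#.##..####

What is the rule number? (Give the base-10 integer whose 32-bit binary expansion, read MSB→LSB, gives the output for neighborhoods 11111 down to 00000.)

3379953314

  [31] ##### => #  t=0,i=20
  [30] ####. => #  t=0,i=4
  [29] ###.# => .  t=0,i=22
  [28] ###.. => .  t=0,i=5
  [27] ##.## => #  t=1,i=2
  [26] ##.#. => .  t=0,i=23
  [25] ##..# => .  t=1,i=22
  [24] ##... => #  t=0,i=6
  [23] #.### => .  t=0,i=2
  [22] #.##. => #  t=1,i=3
  [21] #.#.# => #  t=0,i=0
  [20] #.#.. => #  t=1,i=6
  [19] #..## => .  t=1,i=23
  [18] #..#. => #  t=0,i=15
  [17] #...# => .  t=0,i=7
  [16] #.... => #  t=1,i=8
  [15] .#### => #  t=0,i=3
  [14] .###. => #  t=1,i=20
  [13] .##.# => #  t=1,i=1
  [12] .##.. => #  t=5,i=23
  [11] .#.## => #  t=0,i=1
  [10] .#.#. => #  t=2,i=7
  [9] .#..# => #  t=0,i=14
  [8] .#... => .  t=0,i=10
  [7] ..### => #  t=1,i=14
  [6] ..##. => .  t=1,i=0
  [5] ..#.# => #  t=0,i=16
  [4] ..#.. => .  t=0,i=9
  [3] ...## => .  t=1,i=13
  [2] ...#. => .  t=0,i=8
  [1] ....# => #  t=1,i=12
  [0] ..... => .  t=1,i=9
  bits 11001001011101011111111010100010 = 3379953314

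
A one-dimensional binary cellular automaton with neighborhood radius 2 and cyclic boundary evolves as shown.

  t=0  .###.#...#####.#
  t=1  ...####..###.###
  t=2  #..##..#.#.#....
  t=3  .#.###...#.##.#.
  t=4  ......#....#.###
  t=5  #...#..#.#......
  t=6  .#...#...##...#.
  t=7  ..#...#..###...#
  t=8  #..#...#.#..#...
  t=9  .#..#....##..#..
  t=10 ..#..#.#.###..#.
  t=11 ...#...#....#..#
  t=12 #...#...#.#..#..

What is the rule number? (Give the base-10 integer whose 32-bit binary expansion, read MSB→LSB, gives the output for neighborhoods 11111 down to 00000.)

2809172930

  ##### -> #   bit 31 = 1  t=0,i=11
  ####. -> .   bit 30 = 0  t=0,i=12
  ###.# -> #   bit 29 = 1  t=0,i=3
  ###.. -> .   bit 28 = 0  t=1,i=6
  ##.## -> .   bit 27 = 0  t=1,i=12
  ##.#. -> #   bit 26 = 1  t=0,i=4
  ##..# -> #   bit 25 = 1  t=1,i=7
  ##... -> #   bit 24 = 1  t=1,i=0
  #.### -> .   bit 23 = 0  t=0,i=1
  #.##. -> #   bit 22 = 1  t=3,i=11
  #.#.# -> #   bit 21 = 1  t=0,i=15
  #.#.. -> #   bit 20 = 1  t=0,i=5
  #..## -> .   bit 19 = 0  t=1,i=8
  #..#. -> .   bit 18 = 0  t=2,i=6
  #...# -> .   bit 17 = 0  t=0,i=7
  #.... -> .   bit 16 = 0  t=2,i=13
  .#### -> #   bit 15 = 1  t=0,i=10
  .###. -> .   bit 14 = 0  t=0,i=2
  .##.# -> .   bit 13 = 0  t=3,i=12
  .##.. -> #   bit 12 = 1  t=2,i=4
  .#.## -> .   bit 11 = 0  t=0,i=0
  .#.#. -> .   bit 10 = 0  t=2,i=8
  .#..# -> #   bit 9 = 1  t=2,i=1
  .#... -> #   bit 8 = 1  t=0,i=6
  ..### -> #   bit 7 = 1  t=0,i=9
  ..##. -> #   bit 6 = 1  t=2,i=3
  ..#.# -> .   bit 5 = 0  t=2,i=7
  ..#.. -> .   bit 4 = 0  t=2,i=0
  ...## -> .   bit 3 = 0  t=0,i=8
  ...#. -> .   bit 2 = 0  t=2,i=15
  ....# -> #   bit 1 = 1  t=2,i=14
  ..... -> .   bit 0 = 0  t=4,i=2
  bits 10100111011100001001001111000010 = 2809172930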